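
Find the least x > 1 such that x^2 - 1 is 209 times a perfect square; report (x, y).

(x, y) = (46551, 3220)

First expand sqrt(209) as a continued fraction. With x_i = (sqrt(209) + m_i)/d_i and (m_0, d_0) = (0, 1): a_0 = floor(sqrt(209)) = 14, since 14^2 = 196 <= 209 < 225 = 15^2.
Iterate m_{i+1} = d_i*a_i - m_i, d_{i+1} = (209 - m_{i+1}^2)/d_i, a_{i+1} = floor((a_0 + m_{i+1})/d_{i+1}):
  m_1 = 1*14 - 0 = 14, d_1 = (209 - 14^2)/1 = 13/1 = 13, a_1 = floor((14 + 14)/13) = 2.
  m_2 = 13*2 - 14 = 12, d_2 = (209 - 12^2)/13 = 65/13 = 5, a_2 = floor((14 + 12)/5) = 5.
  m_3 = 5*5 - 12 = 13, d_3 = (209 - 13^2)/5 = 40/5 = 8, a_3 = floor((14 + 13)/8) = 3.
  m_4 = 8*3 - 13 = 11, d_4 = (209 - 11^2)/8 = 88/8 = 11, a_4 = floor((14 + 11)/11) = 2.
  m_5 = 11*2 - 11 = 11, d_5 = (209 - 11^2)/11 = 88/11 = 8, a_5 = floor((14 + 11)/8) = 3.
  m_6 = 8*3 - 11 = 13, d_6 = (209 - 13^2)/8 = 40/8 = 5, a_6 = floor((14 + 13)/5) = 5.
  m_7 = 5*5 - 13 = 12, d_7 = (209 - 12^2)/5 = 65/5 = 13, a_7 = floor((14 + 12)/13) = 2.
  m_8 = 13*2 - 12 = 14, d_8 = (209 - 14^2)/13 = 13/13 = 1, a_8 = floor((14 + 14)/1) = 28.
  m_9 = 1*28 - 14 = 14, d_9 = (209 - 14^2)/1 = 13/1 = 13: (m_9, d_9) = (m_1, d_1) = (14, 13), so from here the quotients repeat a_1, ..., a_8; the period length is 8.
So sqrt(209) = [14; (2, 5, 3, 2, 3, 5, 2, 28)] with period length k = 8.
k is even, so the fundamental solution of x^2 - 209y^2 = 1 is (p_{k-1}, q_{k-1}) = (p_7, q_7); compute convergents through index 7.
Convergents (p_i = a_i*p_{i-1} + p_{i-2}, q_i = a_i*q_{i-1} + q_{i-2} with p_{-2}=0, p_{-1}=1, q_{-2}=1, q_{-1}=0):
  i=0: a_0=14, p_0 = 14*1 + 0 = 14, q_0 = 14*0 + 1 = 1.
  i=1: a_1=2, p_1 = 2*14 + 1 = 29, q_1 = 2*1 + 0 = 2.
  i=2: a_2=5, p_2 = 5*29 + 14 = 159, q_2 = 5*2 + 1 = 11.
  i=3: a_3=3, p_3 = 3*159 + 29 = 506, q_3 = 3*11 + 2 = 35.
  i=4: a_4=2, p_4 = 2*506 + 159 = 1171, q_4 = 2*35 + 11 = 81.
  i=5: a_5=3, p_5 = 3*1171 + 506 = 4019, q_5 = 3*81 + 35 = 278.
  i=6: a_6=5, p_6 = 5*4019 + 1171 = 21266, q_6 = 5*278 + 81 = 1471.
  i=7: a_7=2, p_7 = 2*21266 + 4019 = 46551, q_7 = 2*1471 + 278 = 3220.
Check: 46551^2 - 209*3220^2 = 2166995601 - 2166995600 = 1, so (x, y) = (46551, 3220) solves the equation, and by the theorem it is the least positive solution.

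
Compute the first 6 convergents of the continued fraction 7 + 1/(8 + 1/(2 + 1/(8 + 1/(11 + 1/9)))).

7/1, 57/8, 121/17, 1025/144, 11396/1601, 103589/14553

Using the convergent recurrence p_i = a_i*p_{i-1} + p_{i-2}, q_i = a_i*q_{i-1} + q_{i-2} with p_{-2}=0, p_{-1}=1, q_{-2}=1, q_{-1}=0:
  i=0: a_0=7, p_0 = 7*1 + 0 = 7, q_0 = 7*0 + 1 = 1.
  i=1: a_1=8, p_1 = 8*7 + 1 = 57, q_1 = 8*1 + 0 = 8.
  i=2: a_2=2, p_2 = 2*57 + 7 = 121, q_2 = 2*8 + 1 = 17.
  i=3: a_3=8, p_3 = 8*121 + 57 = 1025, q_3 = 8*17 + 8 = 144.
  i=4: a_4=11, p_4 = 11*1025 + 121 = 11396, q_4 = 11*144 + 17 = 1601.
  i=5: a_5=9, p_5 = 9*11396 + 1025 = 103589, q_5 = 9*1601 + 144 = 14553.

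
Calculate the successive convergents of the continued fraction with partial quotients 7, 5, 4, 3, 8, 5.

Using the convergent recurrence p_i = a_i*p_{i-1} + p_{i-2}, q_i = a_i*q_{i-1} + q_{i-2} with p_{-2}=0, p_{-1}=1, q_{-2}=1, q_{-1}=0:
  i=0: a_0=7, p_0 = 7*1 + 0 = 7, q_0 = 7*0 + 1 = 1.
  i=1: a_1=5, p_1 = 5*7 + 1 = 36, q_1 = 5*1 + 0 = 5.
  i=2: a_2=4, p_2 = 4*36 + 7 = 151, q_2 = 4*5 + 1 = 21.
  i=3: a_3=3, p_3 = 3*151 + 36 = 489, q_3 = 3*21 + 5 = 68.
  i=4: a_4=8, p_4 = 8*489 + 151 = 4063, q_4 = 8*68 + 21 = 565.
  i=5: a_5=5, p_5 = 5*4063 + 489 = 20804, q_5 = 5*565 + 68 = 2893.

7/1, 36/5, 151/21, 489/68, 4063/565, 20804/2893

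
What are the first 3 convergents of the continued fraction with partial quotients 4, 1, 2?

4/1, 5/1, 14/3

Using the convergent recurrence p_i = a_i*p_{i-1} + p_{i-2}, q_i = a_i*q_{i-1} + q_{i-2} with p_{-2}=0, p_{-1}=1, q_{-2}=1, q_{-1}=0:
  i=0: a_0=4, p_0 = 4*1 + 0 = 4, q_0 = 4*0 + 1 = 1.
  i=1: a_1=1, p_1 = 1*4 + 1 = 5, q_1 = 1*1 + 0 = 1.
  i=2: a_2=2, p_2 = 2*5 + 4 = 14, q_2 = 2*1 + 1 = 3.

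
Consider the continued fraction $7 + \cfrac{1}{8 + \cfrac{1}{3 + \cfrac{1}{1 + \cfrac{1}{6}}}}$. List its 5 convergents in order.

Using the convergent recurrence p_i = a_i*p_{i-1} + p_{i-2}, q_i = a_i*q_{i-1} + q_{i-2} with p_{-2}=0, p_{-1}=1, q_{-2}=1, q_{-1}=0:
  i=0: a_0=7, p_0 = 7*1 + 0 = 7, q_0 = 7*0 + 1 = 1.
  i=1: a_1=8, p_1 = 8*7 + 1 = 57, q_1 = 8*1 + 0 = 8.
  i=2: a_2=3, p_2 = 3*57 + 7 = 178, q_2 = 3*8 + 1 = 25.
  i=3: a_3=1, p_3 = 1*178 + 57 = 235, q_3 = 1*25 + 8 = 33.
  i=4: a_4=6, p_4 = 6*235 + 178 = 1588, q_4 = 6*33 + 25 = 223.

7/1, 57/8, 178/25, 235/33, 1588/223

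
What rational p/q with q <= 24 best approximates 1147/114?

161/16

Expand x = 1147/114 as a continued fraction with the Euclidean algorithm:
  1147 = 10*114 + 7, so a_0 = 10.
  114 = 16*7 + 2, so a_1 = 16.
  7 = 3*2 + 1, so a_2 = 3.
  2 = 2*1 + 0, so a_3 = 2.
so x = [10; 16, 3, 2].
Convergents (p_i = a_i*p_{i-1} + p_{i-2}, q_i = a_i*q_{i-1} + q_{i-2} with p_{-2}=0, p_{-1}=1, q_{-2}=1, q_{-1}=0), until the denominator exceeds 24:
  i=0: a_0=10, p_0 = 10*1 + 0 = 10, q_0 = 10*0 + 1 = 1.
  i=1: a_1=16, p_1 = 16*10 + 1 = 161, q_1 = 16*1 + 0 = 16.
  i=2: a_2=3, p_2 = 3*161 + 10 = 493, q_2 = 3*16 + 1 = 49.
q_2 = 49 > 24, so the last convergent with denominator <= 24 is p_1/q_1 = 161/16.
The closest fraction with denominator <= 24 is either p_1/q_1 or the intermediate fraction (k*p_1 + p_0)/(k*q_1 + q_0) with the largest k >= 1 whose denominator stays <= 24; these approach x as k grows, and every other convergent or intermediate fraction in range is farther away.
Largest k: floor((24 - q_0)/q_1) = floor((24 - 1)/16) = 1.
That gives (1*161 + 10)/(1*16 + 1) = 171/17.
Compare the errors: |x - 161/16| = |1147*16 - 161*114|/(114*16) = 2/1824, and |x - 171/17| = |1147*17 - 171*114|/(114*17) = 5/1938.
Cross-multiplying, 2*1938 = 3876 < 9120 = 5*1824, so 2/1824 is smaller: the convergent 161/16 is closer to x than 171/17.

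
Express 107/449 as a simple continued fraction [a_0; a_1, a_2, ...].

[0; 4, 5, 10, 2]

Run the Euclidean algorithm on 107 and 449; the successive quotients are the partial quotients a_0, a_1, ... (each step inverts the fractional part left over by the previous one):
  107 = 0*449 + 107, so a_0 = 0.
  449 = 4*107 + 21, so a_1 = 4.
  107 = 5*21 + 2, so a_2 = 5.
  21 = 10*2 + 1, so a_3 = 10.
  2 = 2*1 + 0, so a_4 = 2.
The remainder reaches 0 after 5 divisions, so the expansion has 5 partial quotients, read off in order.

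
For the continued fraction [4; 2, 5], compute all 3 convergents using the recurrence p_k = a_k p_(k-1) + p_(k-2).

Using the convergent recurrence p_i = a_i*p_{i-1} + p_{i-2}, q_i = a_i*q_{i-1} + q_{i-2} with p_{-2}=0, p_{-1}=1, q_{-2}=1, q_{-1}=0:
  i=0: a_0=4, p_0 = 4*1 + 0 = 4, q_0 = 4*0 + 1 = 1.
  i=1: a_1=2, p_1 = 2*4 + 1 = 9, q_1 = 2*1 + 0 = 2.
  i=2: a_2=5, p_2 = 5*9 + 4 = 49, q_2 = 5*2 + 1 = 11.

4/1, 9/2, 49/11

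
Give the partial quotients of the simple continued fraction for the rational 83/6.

[13; 1, 5]

Run the Euclidean algorithm on 83 and 6; the successive quotients are the partial quotients a_0, a_1, ... (each step inverts the fractional part left over by the previous one):
  83 = 13*6 + 5, so a_0 = 13.
  6 = 1*5 + 1, so a_1 = 1.
  5 = 5*1 + 0, so a_2 = 5.
The remainder reaches 0 after 3 divisions, so the expansion has 3 partial quotients, read off in order.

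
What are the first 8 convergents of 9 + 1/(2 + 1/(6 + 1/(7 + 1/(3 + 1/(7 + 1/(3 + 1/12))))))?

9/1, 19/2, 123/13, 880/93, 2763/292, 20221/2137, 63426/6703, 781333/82573

Using the convergent recurrence p_i = a_i*p_{i-1} + p_{i-2}, q_i = a_i*q_{i-1} + q_{i-2} with p_{-2}=0, p_{-1}=1, q_{-2}=1, q_{-1}=0:
  i=0: a_0=9, p_0 = 9*1 + 0 = 9, q_0 = 9*0 + 1 = 1.
  i=1: a_1=2, p_1 = 2*9 + 1 = 19, q_1 = 2*1 + 0 = 2.
  i=2: a_2=6, p_2 = 6*19 + 9 = 123, q_2 = 6*2 + 1 = 13.
  i=3: a_3=7, p_3 = 7*123 + 19 = 880, q_3 = 7*13 + 2 = 93.
  i=4: a_4=3, p_4 = 3*880 + 123 = 2763, q_4 = 3*93 + 13 = 292.
  i=5: a_5=7, p_5 = 7*2763 + 880 = 20221, q_5 = 7*292 + 93 = 2137.
  i=6: a_6=3, p_6 = 3*20221 + 2763 = 63426, q_6 = 3*2137 + 292 = 6703.
  i=7: a_7=12, p_7 = 12*63426 + 20221 = 781333, q_7 = 12*6703 + 2137 = 82573.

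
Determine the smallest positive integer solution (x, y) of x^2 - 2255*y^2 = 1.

First expand sqrt(2255) as a continued fraction. With x_i = (sqrt(2255) + m_i)/d_i and (m_0, d_0) = (0, 1): a_0 = floor(sqrt(2255)) = 47, since 47^2 = 2209 <= 2255 < 2304 = 48^2.
Iterate m_{i+1} = d_i*a_i - m_i, d_{i+1} = (2255 - m_{i+1}^2)/d_i, a_{i+1} = floor((a_0 + m_{i+1})/d_{i+1}):
  m_1 = 1*47 - 0 = 47, d_1 = (2255 - 47^2)/1 = 46/1 = 46, a_1 = floor((47 + 47)/46) = 2.
  m_2 = 46*2 - 47 = 45, d_2 = (2255 - 45^2)/46 = 230/46 = 5, a_2 = floor((47 + 45)/5) = 18.
  m_3 = 5*18 - 45 = 45, d_3 = (2255 - 45^2)/5 = 230/5 = 46, a_3 = floor((47 + 45)/46) = 2.
  m_4 = 46*2 - 45 = 47, d_4 = (2255 - 47^2)/46 = 46/46 = 1, a_4 = floor((47 + 47)/1) = 94.
  m_5 = 1*94 - 47 = 47, d_5 = (2255 - 47^2)/1 = 46/1 = 46: (m_5, d_5) = (m_1, d_1) = (47, 46), so from here the quotients repeat a_1, ..., a_4; the period length is 4.
So sqrt(2255) = [47; (2, 18, 2, 94)] with period length k = 4.
k is even, so the fundamental solution of x^2 - 2255y^2 = 1 is (p_{k-1}, q_{k-1}) = (p_3, q_3); compute convergents through index 3.
Convergents (p_i = a_i*p_{i-1} + p_{i-2}, q_i = a_i*q_{i-1} + q_{i-2} with p_{-2}=0, p_{-1}=1, q_{-2}=1, q_{-1}=0):
  i=0: a_0=47, p_0 = 47*1 + 0 = 47, q_0 = 47*0 + 1 = 1.
  i=1: a_1=2, p_1 = 2*47 + 1 = 95, q_1 = 2*1 + 0 = 2.
  i=2: a_2=18, p_2 = 18*95 + 47 = 1757, q_2 = 18*2 + 1 = 37.
  i=3: a_3=2, p_3 = 2*1757 + 95 = 3609, q_3 = 2*37 + 2 = 76.
Check: 3609^2 - 2255*76^2 = 13024881 - 13024880 = 1, so (x, y) = (3609, 76) solves the equation, and by the theorem it is the least positive solution.

(x, y) = (3609, 76)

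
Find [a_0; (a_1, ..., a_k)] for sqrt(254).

Write x_i = (sqrt(254) + m_i)/d_i with (m_0, d_0) = (0, 1). a_0 = floor(sqrt(254)) = 15, since 15^2 = 225 <= 254 < 256 = 16^2.
Iterate m_{i+1} = d_i*a_i - m_i, d_{i+1} = (254 - m_{i+1}^2)/d_i, a_{i+1} = floor((a_0 + m_{i+1})/d_{i+1}):
  m_1 = 1*15 - 0 = 15, d_1 = (254 - 15^2)/1 = 29/1 = 29, a_1 = floor((15 + 15)/29) = 1.
  m_2 = 29*1 - 15 = 14, d_2 = (254 - 14^2)/29 = 58/29 = 2, a_2 = floor((15 + 14)/2) = 14.
  m_3 = 2*14 - 14 = 14, d_3 = (254 - 14^2)/2 = 58/2 = 29, a_3 = floor((15 + 14)/29) = 1.
  m_4 = 29*1 - 14 = 15, d_4 = (254 - 15^2)/29 = 29/29 = 1, a_4 = floor((15 + 15)/1) = 30.
  m_5 = 1*30 - 15 = 15, d_5 = (254 - 15^2)/1 = 29/1 = 29: (m_5, d_5) = (m_1, d_1) = (15, 29), so from here the quotients repeat a_1, ..., a_4; the period length is 4.
Hence the expansion of sqrt(254) is a_0 = 15 followed by the repeating block 1, 14, 1, 30 (period 4).

[15; (1, 14, 1, 30)]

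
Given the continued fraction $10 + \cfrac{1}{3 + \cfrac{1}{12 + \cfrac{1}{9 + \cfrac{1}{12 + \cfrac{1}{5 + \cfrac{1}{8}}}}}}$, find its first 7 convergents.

Using the convergent recurrence p_i = a_i*p_{i-1} + p_{i-2}, q_i = a_i*q_{i-1} + q_{i-2} with p_{-2}=0, p_{-1}=1, q_{-2}=1, q_{-1}=0:
  i=0: a_0=10, p_0 = 10*1 + 0 = 10, q_0 = 10*0 + 1 = 1.
  i=1: a_1=3, p_1 = 3*10 + 1 = 31, q_1 = 3*1 + 0 = 3.
  i=2: a_2=12, p_2 = 12*31 + 10 = 382, q_2 = 12*3 + 1 = 37.
  i=3: a_3=9, p_3 = 9*382 + 31 = 3469, q_3 = 9*37 + 3 = 336.
  i=4: a_4=12, p_4 = 12*3469 + 382 = 42010, q_4 = 12*336 + 37 = 4069.
  i=5: a_5=5, p_5 = 5*42010 + 3469 = 213519, q_5 = 5*4069 + 336 = 20681.
  i=6: a_6=8, p_6 = 8*213519 + 42010 = 1750162, q_6 = 8*20681 + 4069 = 169517.

10/1, 31/3, 382/37, 3469/336, 42010/4069, 213519/20681, 1750162/169517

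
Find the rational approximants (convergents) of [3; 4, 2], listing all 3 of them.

Using the convergent recurrence p_i = a_i*p_{i-1} + p_{i-2}, q_i = a_i*q_{i-1} + q_{i-2} with p_{-2}=0, p_{-1}=1, q_{-2}=1, q_{-1}=0:
  i=0: a_0=3, p_0 = 3*1 + 0 = 3, q_0 = 3*0 + 1 = 1.
  i=1: a_1=4, p_1 = 4*3 + 1 = 13, q_1 = 4*1 + 0 = 4.
  i=2: a_2=2, p_2 = 2*13 + 3 = 29, q_2 = 2*4 + 1 = 9.

3/1, 13/4, 29/9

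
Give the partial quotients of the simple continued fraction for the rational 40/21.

Run the Euclidean algorithm on 40 and 21; the successive quotients are the partial quotients a_0, a_1, ... (each step inverts the fractional part left over by the previous one):
  40 = 1*21 + 19, so a_0 = 1.
  21 = 1*19 + 2, so a_1 = 1.
  19 = 9*2 + 1, so a_2 = 9.
  2 = 2*1 + 0, so a_3 = 2.
The remainder reaches 0 after 4 divisions, so the expansion has 4 partial quotients, read off in order.

[1; 1, 9, 2]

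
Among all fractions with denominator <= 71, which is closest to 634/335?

Expand x = 634/335 as a continued fraction with the Euclidean algorithm:
  634 = 1*335 + 299, so a_0 = 1.
  335 = 1*299 + 36, so a_1 = 1.
  299 = 8*36 + 11, so a_2 = 8.
  36 = 3*11 + 3, so a_3 = 3.
  11 = 3*3 + 2, so a_4 = 3.
  3 = 1*2 + 1, so a_5 = 1.
  2 = 2*1 + 0, so a_6 = 2.
so x = [1; 1, 8, 3, 3, 1, 2].
Convergents (p_i = a_i*p_{i-1} + p_{i-2}, q_i = a_i*q_{i-1} + q_{i-2} with p_{-2}=0, p_{-1}=1, q_{-2}=1, q_{-1}=0), until the denominator exceeds 71:
  i=0: a_0=1, p_0 = 1*1 + 0 = 1, q_0 = 1*0 + 1 = 1.
  i=1: a_1=1, p_1 = 1*1 + 1 = 2, q_1 = 1*1 + 0 = 1.
  i=2: a_2=8, p_2 = 8*2 + 1 = 17, q_2 = 8*1 + 1 = 9.
  i=3: a_3=3, p_3 = 3*17 + 2 = 53, q_3 = 3*9 + 1 = 28.
  i=4: a_4=3, p_4 = 3*53 + 17 = 176, q_4 = 3*28 + 9 = 93.
q_4 = 93 > 71, so the last convergent with denominator <= 71 is p_3/q_3 = 53/28.
The closest fraction with denominator <= 71 is either p_3/q_3 or the intermediate fraction (k*p_3 + p_2)/(k*q_3 + q_2) with the largest k >= 1 whose denominator stays <= 71; these approach x as k grows, and every other convergent or intermediate fraction in range is farther away.
Largest k: floor((71 - q_2)/q_3) = floor((71 - 9)/28) = 2.
That gives (2*53 + 17)/(2*28 + 9) = 123/65.
Compare the errors: |x - 53/28| = |634*28 - 53*335|/(335*28) = 3/9380, and |x - 123/65| = |634*65 - 123*335|/(335*65) = 5/21775.
Cross-multiplying, 5*9380 = 46900 < 65325 = 3*21775, so 5/21775 is smaller: the intermediate fraction 123/65 is closer to x than 53/28.

123/65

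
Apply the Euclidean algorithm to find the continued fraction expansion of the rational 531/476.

[1; 8, 1, 1, 1, 8, 2]

Run the Euclidean algorithm on 531 and 476; the successive quotients are the partial quotients a_0, a_1, ... (each step inverts the fractional part left over by the previous one):
  531 = 1*476 + 55, so a_0 = 1.
  476 = 8*55 + 36, so a_1 = 8.
  55 = 1*36 + 19, so a_2 = 1.
  36 = 1*19 + 17, so a_3 = 1.
  19 = 1*17 + 2, so a_4 = 1.
  17 = 8*2 + 1, so a_5 = 8.
  2 = 2*1 + 0, so a_6 = 2.
The remainder reaches 0 after 7 divisions, so the expansion has 7 partial quotients, read off in order.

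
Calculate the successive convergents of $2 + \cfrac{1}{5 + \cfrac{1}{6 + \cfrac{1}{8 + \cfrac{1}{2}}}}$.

Using the convergent recurrence p_i = a_i*p_{i-1} + p_{i-2}, q_i = a_i*q_{i-1} + q_{i-2} with p_{-2}=0, p_{-1}=1, q_{-2}=1, q_{-1}=0:
  i=0: a_0=2, p_0 = 2*1 + 0 = 2, q_0 = 2*0 + 1 = 1.
  i=1: a_1=5, p_1 = 5*2 + 1 = 11, q_1 = 5*1 + 0 = 5.
  i=2: a_2=6, p_2 = 6*11 + 2 = 68, q_2 = 6*5 + 1 = 31.
  i=3: a_3=8, p_3 = 8*68 + 11 = 555, q_3 = 8*31 + 5 = 253.
  i=4: a_4=2, p_4 = 2*555 + 68 = 1178, q_4 = 2*253 + 31 = 537.

2/1, 11/5, 68/31, 555/253, 1178/537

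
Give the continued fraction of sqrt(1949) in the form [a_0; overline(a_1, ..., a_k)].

[44; overline(6, 1, 3, 1, 1, 3, 1, 6, 88)]

Write x_i = (sqrt(1949) + m_i)/d_i with (m_0, d_0) = (0, 1). a_0 = floor(sqrt(1949)) = 44, since 44^2 = 1936 <= 1949 < 2025 = 45^2.
Iterate m_{i+1} = d_i*a_i - m_i, d_{i+1} = (1949 - m_{i+1}^2)/d_i, a_{i+1} = floor((a_0 + m_{i+1})/d_{i+1}):
  m_1 = 1*44 - 0 = 44, d_1 = (1949 - 44^2)/1 = 13/1 = 13, a_1 = floor((44 + 44)/13) = 6.
  m_2 = 13*6 - 44 = 34, d_2 = (1949 - 34^2)/13 = 793/13 = 61, a_2 = floor((44 + 34)/61) = 1.
  m_3 = 61*1 - 34 = 27, d_3 = (1949 - 27^2)/61 = 1220/61 = 20, a_3 = floor((44 + 27)/20) = 3.
  m_4 = 20*3 - 27 = 33, d_4 = (1949 - 33^2)/20 = 860/20 = 43, a_4 = floor((44 + 33)/43) = 1.
  m_5 = 43*1 - 33 = 10, d_5 = (1949 - 10^2)/43 = 1849/43 = 43, a_5 = floor((44 + 10)/43) = 1.
  m_6 = 43*1 - 10 = 33, d_6 = (1949 - 33^2)/43 = 860/43 = 20, a_6 = floor((44 + 33)/20) = 3.
  m_7 = 20*3 - 33 = 27, d_7 = (1949 - 27^2)/20 = 1220/20 = 61, a_7 = floor((44 + 27)/61) = 1.
  m_8 = 61*1 - 27 = 34, d_8 = (1949 - 34^2)/61 = 793/61 = 13, a_8 = floor((44 + 34)/13) = 6.
  m_9 = 13*6 - 34 = 44, d_9 = (1949 - 44^2)/13 = 13/13 = 1, a_9 = floor((44 + 44)/1) = 88.
  m_10 = 1*88 - 44 = 44, d_10 = (1949 - 44^2)/1 = 13/1 = 13: (m_10, d_10) = (m_1, d_1) = (44, 13), so from here the quotients repeat a_1, ..., a_9; the period length is 9.
Hence the expansion of sqrt(1949) is a_0 = 44 followed by the repeating block 6, 1, 3, 1, 1, 3, 1, 6, 88 (period 9).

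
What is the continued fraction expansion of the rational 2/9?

[0; 4, 2]

Run the Euclidean algorithm on 2 and 9; the successive quotients are the partial quotients a_0, a_1, ... (each step inverts the fractional part left over by the previous one):
  2 = 0*9 + 2, so a_0 = 0.
  9 = 4*2 + 1, so a_1 = 4.
  2 = 2*1 + 0, so a_2 = 2.
The remainder reaches 0 after 3 divisions, so the expansion has 3 partial quotients, read off in order.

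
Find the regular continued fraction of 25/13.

Run the Euclidean algorithm on 25 and 13; the successive quotients are the partial quotients a_0, a_1, ... (each step inverts the fractional part left over by the previous one):
  25 = 1*13 + 12, so a_0 = 1.
  13 = 1*12 + 1, so a_1 = 1.
  12 = 12*1 + 0, so a_2 = 12.
The remainder reaches 0 after 3 divisions, so the expansion has 3 partial quotients, read off in order.

[1; 1, 12]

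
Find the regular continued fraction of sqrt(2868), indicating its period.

[53; (1, 1, 4, 6, 2, 8, 2, 6, 4, 1, 1, 106)]

Write x_i = (sqrt(2868) + m_i)/d_i with (m_0, d_0) = (0, 1). a_0 = floor(sqrt(2868)) = 53, since 53^2 = 2809 <= 2868 < 2916 = 54^2.
Iterate m_{i+1} = d_i*a_i - m_i, d_{i+1} = (2868 - m_{i+1}^2)/d_i, a_{i+1} = floor((a_0 + m_{i+1})/d_{i+1}):
  m_1 = 1*53 - 0 = 53, d_1 = (2868 - 53^2)/1 = 59/1 = 59, a_1 = floor((53 + 53)/59) = 1.
  m_2 = 59*1 - 53 = 6, d_2 = (2868 - 6^2)/59 = 2832/59 = 48, a_2 = floor((53 + 6)/48) = 1.
  m_3 = 48*1 - 6 = 42, d_3 = (2868 - 42^2)/48 = 1104/48 = 23, a_3 = floor((53 + 42)/23) = 4.
  m_4 = 23*4 - 42 = 50, d_4 = (2868 - 50^2)/23 = 368/23 = 16, a_4 = floor((53 + 50)/16) = 6.
  m_5 = 16*6 - 50 = 46, d_5 = (2868 - 46^2)/16 = 752/16 = 47, a_5 = floor((53 + 46)/47) = 2.
  m_6 = 47*2 - 46 = 48, d_6 = (2868 - 48^2)/47 = 564/47 = 12, a_6 = floor((53 + 48)/12) = 8.
  m_7 = 12*8 - 48 = 48, d_7 = (2868 - 48^2)/12 = 564/12 = 47, a_7 = floor((53 + 48)/47) = 2.
  m_8 = 47*2 - 48 = 46, d_8 = (2868 - 46^2)/47 = 752/47 = 16, a_8 = floor((53 + 46)/16) = 6.
  m_9 = 16*6 - 46 = 50, d_9 = (2868 - 50^2)/16 = 368/16 = 23, a_9 = floor((53 + 50)/23) = 4.
  m_10 = 23*4 - 50 = 42, d_10 = (2868 - 42^2)/23 = 1104/23 = 48, a_10 = floor((53 + 42)/48) = 1.
  m_11 = 48*1 - 42 = 6, d_11 = (2868 - 6^2)/48 = 2832/48 = 59, a_11 = floor((53 + 6)/59) = 1.
  m_12 = 59*1 - 6 = 53, d_12 = (2868 - 53^2)/59 = 59/59 = 1, a_12 = floor((53 + 53)/1) = 106.
  m_13 = 1*106 - 53 = 53, d_13 = (2868 - 53^2)/1 = 59/1 = 59: (m_13, d_13) = (m_1, d_1) = (53, 59), so from here the quotients repeat a_1, ..., a_12; the period length is 12.
Hence the expansion of sqrt(2868) is a_0 = 53 followed by the repeating block 1, 1, 4, 6, 2, 8, 2, 6, 4, 1, 1, 106 (period 12).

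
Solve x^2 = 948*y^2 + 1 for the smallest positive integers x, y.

First expand sqrt(948) as a continued fraction. With x_i = (sqrt(948) + m_i)/d_i and (m_0, d_0) = (0, 1): a_0 = floor(sqrt(948)) = 30, since 30^2 = 900 <= 948 < 961 = 31^2.
Iterate m_{i+1} = d_i*a_i - m_i, d_{i+1} = (948 - m_{i+1}^2)/d_i, a_{i+1} = floor((a_0 + m_{i+1})/d_{i+1}):
  m_1 = 1*30 - 0 = 30, d_1 = (948 - 30^2)/1 = 48/1 = 48, a_1 = floor((30 + 30)/48) = 1.
  m_2 = 48*1 - 30 = 18, d_2 = (948 - 18^2)/48 = 624/48 = 13, a_2 = floor((30 + 18)/13) = 3.
  m_3 = 13*3 - 18 = 21, d_3 = (948 - 21^2)/13 = 507/13 = 39, a_3 = floor((30 + 21)/39) = 1.
  m_4 = 39*1 - 21 = 18, d_4 = (948 - 18^2)/39 = 624/39 = 16, a_4 = floor((30 + 18)/16) = 3.
  m_5 = 16*3 - 18 = 30, d_5 = (948 - 30^2)/16 = 48/16 = 3, a_5 = floor((30 + 30)/3) = 20.
  m_6 = 3*20 - 30 = 30, d_6 = (948 - 30^2)/3 = 48/3 = 16, a_6 = floor((30 + 30)/16) = 3.
  m_7 = 16*3 - 30 = 18, d_7 = (948 - 18^2)/16 = 624/16 = 39, a_7 = floor((30 + 18)/39) = 1.
  m_8 = 39*1 - 18 = 21, d_8 = (948 - 21^2)/39 = 507/39 = 13, a_8 = floor((30 + 21)/13) = 3.
  m_9 = 13*3 - 21 = 18, d_9 = (948 - 18^2)/13 = 624/13 = 48, a_9 = floor((30 + 18)/48) = 1.
  m_10 = 48*1 - 18 = 30, d_10 = (948 - 30^2)/48 = 48/48 = 1, a_10 = floor((30 + 30)/1) = 60.
  m_11 = 1*60 - 30 = 30, d_11 = (948 - 30^2)/1 = 48/1 = 48: (m_11, d_11) = (m_1, d_1) = (30, 48), so from here the quotients repeat a_1, ..., a_10; the period length is 10.
So sqrt(948) = [30; (1, 3, 1, 3, 20, 3, 1, 3, 1, 60)] with period length k = 10.
k is even, so the fundamental solution of x^2 - 948y^2 = 1 is (p_{k-1}, q_{k-1}) = (p_9, q_9); compute convergents through index 9.
Convergents (p_i = a_i*p_{i-1} + p_{i-2}, q_i = a_i*q_{i-1} + q_{i-2} with p_{-2}=0, p_{-1}=1, q_{-2}=1, q_{-1}=0):
  i=0: a_0=30, p_0 = 30*1 + 0 = 30, q_0 = 30*0 + 1 = 1.
  i=1: a_1=1, p_1 = 1*30 + 1 = 31, q_1 = 1*1 + 0 = 1.
  i=2: a_2=3, p_2 = 3*31 + 30 = 123, q_2 = 3*1 + 1 = 4.
  i=3: a_3=1, p_3 = 1*123 + 31 = 154, q_3 = 1*4 + 1 = 5.
  i=4: a_4=3, p_4 = 3*154 + 123 = 585, q_4 = 3*5 + 4 = 19.
  i=5: a_5=20, p_5 = 20*585 + 154 = 11854, q_5 = 20*19 + 5 = 385.
  i=6: a_6=3, p_6 = 3*11854 + 585 = 36147, q_6 = 3*385 + 19 = 1174.
  i=7: a_7=1, p_7 = 1*36147 + 11854 = 48001, q_7 = 1*1174 + 385 = 1559.
  i=8: a_8=3, p_8 = 3*48001 + 36147 = 180150, q_8 = 3*1559 + 1174 = 5851.
  i=9: a_9=1, p_9 = 1*180150 + 48001 = 228151, q_9 = 1*5851 + 1559 = 7410.
Check: 228151^2 - 948*7410^2 = 52052878801 - 52052878800 = 1, so (x, y) = (228151, 7410) solves the equation, and by the theorem it is the least positive solution.

(x, y) = (228151, 7410)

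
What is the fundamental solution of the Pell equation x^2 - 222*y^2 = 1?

First expand sqrt(222) as a continued fraction. With x_i = (sqrt(222) + m_i)/d_i and (m_0, d_0) = (0, 1): a_0 = floor(sqrt(222)) = 14, since 14^2 = 196 <= 222 < 225 = 15^2.
Iterate m_{i+1} = d_i*a_i - m_i, d_{i+1} = (222 - m_{i+1}^2)/d_i, a_{i+1} = floor((a_0 + m_{i+1})/d_{i+1}):
  m_1 = 1*14 - 0 = 14, d_1 = (222 - 14^2)/1 = 26/1 = 26, a_1 = floor((14 + 14)/26) = 1.
  m_2 = 26*1 - 14 = 12, d_2 = (222 - 12^2)/26 = 78/26 = 3, a_2 = floor((14 + 12)/3) = 8.
  m_3 = 3*8 - 12 = 12, d_3 = (222 - 12^2)/3 = 78/3 = 26, a_3 = floor((14 + 12)/26) = 1.
  m_4 = 26*1 - 12 = 14, d_4 = (222 - 14^2)/26 = 26/26 = 1, a_4 = floor((14 + 14)/1) = 28.
  m_5 = 1*28 - 14 = 14, d_5 = (222 - 14^2)/1 = 26/1 = 26: (m_5, d_5) = (m_1, d_1) = (14, 26), so from here the quotients repeat a_1, ..., a_4; the period length is 4.
So sqrt(222) = [14; (1, 8, 1, 28)] with period length k = 4.
k is even, so the fundamental solution of x^2 - 222y^2 = 1 is (p_{k-1}, q_{k-1}) = (p_3, q_3); compute convergents through index 3.
Convergents (p_i = a_i*p_{i-1} + p_{i-2}, q_i = a_i*q_{i-1} + q_{i-2} with p_{-2}=0, p_{-1}=1, q_{-2}=1, q_{-1}=0):
  i=0: a_0=14, p_0 = 14*1 + 0 = 14, q_0 = 14*0 + 1 = 1.
  i=1: a_1=1, p_1 = 1*14 + 1 = 15, q_1 = 1*1 + 0 = 1.
  i=2: a_2=8, p_2 = 8*15 + 14 = 134, q_2 = 8*1 + 1 = 9.
  i=3: a_3=1, p_3 = 1*134 + 15 = 149, q_3 = 1*9 + 1 = 10.
Check: 149^2 - 222*10^2 = 22201 - 22200 = 1, so (x, y) = (149, 10) solves the equation, and by the theorem it is the least positive solution.

(x, y) = (149, 10)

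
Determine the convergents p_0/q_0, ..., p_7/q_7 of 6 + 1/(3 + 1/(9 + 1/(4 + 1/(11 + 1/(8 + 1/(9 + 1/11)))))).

Using the convergent recurrence p_i = a_i*p_{i-1} + p_{i-2}, q_i = a_i*q_{i-1} + q_{i-2} with p_{-2}=0, p_{-1}=1, q_{-2}=1, q_{-1}=0:
  i=0: a_0=6, p_0 = 6*1 + 0 = 6, q_0 = 6*0 + 1 = 1.
  i=1: a_1=3, p_1 = 3*6 + 1 = 19, q_1 = 3*1 + 0 = 3.
  i=2: a_2=9, p_2 = 9*19 + 6 = 177, q_2 = 9*3 + 1 = 28.
  i=3: a_3=4, p_3 = 4*177 + 19 = 727, q_3 = 4*28 + 3 = 115.
  i=4: a_4=11, p_4 = 11*727 + 177 = 8174, q_4 = 11*115 + 28 = 1293.
  i=5: a_5=8, p_5 = 8*8174 + 727 = 66119, q_5 = 8*1293 + 115 = 10459.
  i=6: a_6=9, p_6 = 9*66119 + 8174 = 603245, q_6 = 9*10459 + 1293 = 95424.
  i=7: a_7=11, p_7 = 11*603245 + 66119 = 6701814, q_7 = 11*95424 + 10459 = 1060123.

6/1, 19/3, 177/28, 727/115, 8174/1293, 66119/10459, 603245/95424, 6701814/1060123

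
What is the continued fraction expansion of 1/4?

[0; 4]

Run the Euclidean algorithm on 1 and 4; the successive quotients are the partial quotients a_0, a_1, ... (each step inverts the fractional part left over by the previous one):
  1 = 0*4 + 1, so a_0 = 0.
  4 = 4*1 + 0, so a_1 = 4.
The remainder reaches 0 after 2 divisions, so the expansion has 2 partial quotients, read off in order.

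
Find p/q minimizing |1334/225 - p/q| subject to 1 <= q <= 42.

Expand x = 1334/225 as a continued fraction with the Euclidean algorithm:
  1334 = 5*225 + 209, so a_0 = 5.
  225 = 1*209 + 16, so a_1 = 1.
  209 = 13*16 + 1, so a_2 = 13.
  16 = 16*1 + 0, so a_3 = 16.
so x = [5; 1, 13, 16].
Convergents (p_i = a_i*p_{i-1} + p_{i-2}, q_i = a_i*q_{i-1} + q_{i-2} with p_{-2}=0, p_{-1}=1, q_{-2}=1, q_{-1}=0), until the denominator exceeds 42:
  i=0: a_0=5, p_0 = 5*1 + 0 = 5, q_0 = 5*0 + 1 = 1.
  i=1: a_1=1, p_1 = 1*5 + 1 = 6, q_1 = 1*1 + 0 = 1.
  i=2: a_2=13, p_2 = 13*6 + 5 = 83, q_2 = 13*1 + 1 = 14.
  i=3: a_3=16, p_3 = 16*83 + 6 = 1334, q_3 = 16*14 + 1 = 225.
q_3 = 225 > 42, so the last convergent with denominator <= 42 is p_2/q_2 = 83/14.
The closest fraction with denominator <= 42 is either p_2/q_2 or the intermediate fraction (k*p_2 + p_1)/(k*q_2 + q_1) with the largest k >= 1 whose denominator stays <= 42; these approach x as k grows, and every other convergent or intermediate fraction in range is farther away.
Largest k: floor((42 - q_1)/q_2) = floor((42 - 1)/14) = 2.
That gives (2*83 + 6)/(2*14 + 1) = 172/29.
Compare the errors: |x - 83/14| = |1334*14 - 83*225|/(225*14) = 1/3150, and |x - 172/29| = |1334*29 - 172*225|/(225*29) = 14/6525.
Cross-multiplying, 1*6525 = 6525 < 44100 = 14*3150, so 1/3150 is smaller: the convergent 83/14 is closer to x than 172/29.

83/14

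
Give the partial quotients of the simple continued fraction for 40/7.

[5; 1, 2, 2]

Run the Euclidean algorithm on 40 and 7; the successive quotients are the partial quotients a_0, a_1, ... (each step inverts the fractional part left over by the previous one):
  40 = 5*7 + 5, so a_0 = 5.
  7 = 1*5 + 2, so a_1 = 1.
  5 = 2*2 + 1, so a_2 = 2.
  2 = 2*1 + 0, so a_3 = 2.
The remainder reaches 0 after 4 divisions, so the expansion has 4 partial quotients, read off in order.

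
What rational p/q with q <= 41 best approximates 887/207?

Expand x = 887/207 as a continued fraction with the Euclidean algorithm:
  887 = 4*207 + 59, so a_0 = 4.
  207 = 3*59 + 30, so a_1 = 3.
  59 = 1*30 + 29, so a_2 = 1.
  30 = 1*29 + 1, so a_3 = 1.
  29 = 29*1 + 0, so a_4 = 29.
so x = [4; 3, 1, 1, 29].
Convergents (p_i = a_i*p_{i-1} + p_{i-2}, q_i = a_i*q_{i-1} + q_{i-2} with p_{-2}=0, p_{-1}=1, q_{-2}=1, q_{-1}=0), until the denominator exceeds 41:
  i=0: a_0=4, p_0 = 4*1 + 0 = 4, q_0 = 4*0 + 1 = 1.
  i=1: a_1=3, p_1 = 3*4 + 1 = 13, q_1 = 3*1 + 0 = 3.
  i=2: a_2=1, p_2 = 1*13 + 4 = 17, q_2 = 1*3 + 1 = 4.
  i=3: a_3=1, p_3 = 1*17 + 13 = 30, q_3 = 1*4 + 3 = 7.
  i=4: a_4=29, p_4 = 29*30 + 17 = 887, q_4 = 29*7 + 4 = 207.
q_4 = 207 > 41, so the last convergent with denominator <= 41 is p_3/q_3 = 30/7.
The closest fraction with denominator <= 41 is either p_3/q_3 or the intermediate fraction (k*p_3 + p_2)/(k*q_3 + q_2) with the largest k >= 1 whose denominator stays <= 41; these approach x as k grows, and every other convergent or intermediate fraction in range is farther away.
Largest k: floor((41 - q_2)/q_3) = floor((41 - 4)/7) = 5.
That gives (5*30 + 17)/(5*7 + 4) = 167/39.
Compare the errors: |x - 30/7| = |887*7 - 30*207|/(207*7) = 1/1449, and |x - 167/39| = |887*39 - 167*207|/(207*39) = 24/8073.
Cross-multiplying, 1*8073 = 8073 < 34776 = 24*1449, so 1/1449 is smaller: the convergent 30/7 is closer to x than 167/39.

30/7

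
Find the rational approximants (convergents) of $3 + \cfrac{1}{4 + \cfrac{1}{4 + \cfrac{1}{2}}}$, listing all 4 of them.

Using the convergent recurrence p_i = a_i*p_{i-1} + p_{i-2}, q_i = a_i*q_{i-1} + q_{i-2} with p_{-2}=0, p_{-1}=1, q_{-2}=1, q_{-1}=0:
  i=0: a_0=3, p_0 = 3*1 + 0 = 3, q_0 = 3*0 + 1 = 1.
  i=1: a_1=4, p_1 = 4*3 + 1 = 13, q_1 = 4*1 + 0 = 4.
  i=2: a_2=4, p_2 = 4*13 + 3 = 55, q_2 = 4*4 + 1 = 17.
  i=3: a_3=2, p_3 = 2*55 + 13 = 123, q_3 = 2*17 + 4 = 38.

3/1, 13/4, 55/17, 123/38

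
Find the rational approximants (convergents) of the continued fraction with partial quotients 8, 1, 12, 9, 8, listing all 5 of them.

8/1, 9/1, 116/13, 1053/118, 8540/957

Using the convergent recurrence p_i = a_i*p_{i-1} + p_{i-2}, q_i = a_i*q_{i-1} + q_{i-2} with p_{-2}=0, p_{-1}=1, q_{-2}=1, q_{-1}=0:
  i=0: a_0=8, p_0 = 8*1 + 0 = 8, q_0 = 8*0 + 1 = 1.
  i=1: a_1=1, p_1 = 1*8 + 1 = 9, q_1 = 1*1 + 0 = 1.
  i=2: a_2=12, p_2 = 12*9 + 8 = 116, q_2 = 12*1 + 1 = 13.
  i=3: a_3=9, p_3 = 9*116 + 9 = 1053, q_3 = 9*13 + 1 = 118.
  i=4: a_4=8, p_4 = 8*1053 + 116 = 8540, q_4 = 8*118 + 13 = 957.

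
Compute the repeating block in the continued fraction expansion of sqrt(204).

Write x_i = (sqrt(204) + m_i)/d_i with (m_0, d_0) = (0, 1). a_0 = floor(sqrt(204)) = 14, since 14^2 = 196 <= 204 < 225 = 15^2.
Iterate m_{i+1} = d_i*a_i - m_i, d_{i+1} = (204 - m_{i+1}^2)/d_i, a_{i+1} = floor((a_0 + m_{i+1})/d_{i+1}):
  m_1 = 1*14 - 0 = 14, d_1 = (204 - 14^2)/1 = 8/1 = 8, a_1 = floor((14 + 14)/8) = 3.
  m_2 = 8*3 - 14 = 10, d_2 = (204 - 10^2)/8 = 104/8 = 13, a_2 = floor((14 + 10)/13) = 1.
  m_3 = 13*1 - 10 = 3, d_3 = (204 - 3^2)/13 = 195/13 = 15, a_3 = floor((14 + 3)/15) = 1.
  m_4 = 15*1 - 3 = 12, d_4 = (204 - 12^2)/15 = 60/15 = 4, a_4 = floor((14 + 12)/4) = 6.
  m_5 = 4*6 - 12 = 12, d_5 = (204 - 12^2)/4 = 60/4 = 15, a_5 = floor((14 + 12)/15) = 1.
  m_6 = 15*1 - 12 = 3, d_6 = (204 - 3^2)/15 = 195/15 = 13, a_6 = floor((14 + 3)/13) = 1.
  m_7 = 13*1 - 3 = 10, d_7 = (204 - 10^2)/13 = 104/13 = 8, a_7 = floor((14 + 10)/8) = 3.
  m_8 = 8*3 - 10 = 14, d_8 = (204 - 14^2)/8 = 8/8 = 1, a_8 = floor((14 + 14)/1) = 28.
  m_9 = 1*28 - 14 = 14, d_9 = (204 - 14^2)/1 = 8/1 = 8: (m_9, d_9) = (m_1, d_1) = (14, 8), so from here the quotients repeat a_1, ..., a_8; the period length is 8.
Hence the expansion of sqrt(204) is a_0 = 14 followed by the repeating block 3, 1, 1, 6, 1, 1, 3, 28 (period 8).

[14; (3, 1, 1, 6, 1, 1, 3, 28)]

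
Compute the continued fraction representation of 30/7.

Run the Euclidean algorithm on 30 and 7; the successive quotients are the partial quotients a_0, a_1, ... (each step inverts the fractional part left over by the previous one):
  30 = 4*7 + 2, so a_0 = 4.
  7 = 3*2 + 1, so a_1 = 3.
  2 = 2*1 + 0, so a_2 = 2.
The remainder reaches 0 after 3 divisions, so the expansion has 3 partial quotients, read off in order.

[4; 3, 2]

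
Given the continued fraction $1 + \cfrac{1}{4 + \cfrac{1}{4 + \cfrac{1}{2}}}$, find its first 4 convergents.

1/1, 5/4, 21/17, 47/38

Using the convergent recurrence p_i = a_i*p_{i-1} + p_{i-2}, q_i = a_i*q_{i-1} + q_{i-2} with p_{-2}=0, p_{-1}=1, q_{-2}=1, q_{-1}=0:
  i=0: a_0=1, p_0 = 1*1 + 0 = 1, q_0 = 1*0 + 1 = 1.
  i=1: a_1=4, p_1 = 4*1 + 1 = 5, q_1 = 4*1 + 0 = 4.
  i=2: a_2=4, p_2 = 4*5 + 1 = 21, q_2 = 4*4 + 1 = 17.
  i=3: a_3=2, p_3 = 2*21 + 5 = 47, q_3 = 2*17 + 4 = 38.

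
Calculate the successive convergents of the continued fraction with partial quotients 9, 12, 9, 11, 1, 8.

9/1, 109/12, 990/109, 10999/1211, 11989/1320, 106911/11771

Using the convergent recurrence p_i = a_i*p_{i-1} + p_{i-2}, q_i = a_i*q_{i-1} + q_{i-2} with p_{-2}=0, p_{-1}=1, q_{-2}=1, q_{-1}=0:
  i=0: a_0=9, p_0 = 9*1 + 0 = 9, q_0 = 9*0 + 1 = 1.
  i=1: a_1=12, p_1 = 12*9 + 1 = 109, q_1 = 12*1 + 0 = 12.
  i=2: a_2=9, p_2 = 9*109 + 9 = 990, q_2 = 9*12 + 1 = 109.
  i=3: a_3=11, p_3 = 11*990 + 109 = 10999, q_3 = 11*109 + 12 = 1211.
  i=4: a_4=1, p_4 = 1*10999 + 990 = 11989, q_4 = 1*1211 + 109 = 1320.
  i=5: a_5=8, p_5 = 8*11989 + 10999 = 106911, q_5 = 8*1320 + 1211 = 11771.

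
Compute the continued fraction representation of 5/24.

[0; 4, 1, 4]

Run the Euclidean algorithm on 5 and 24; the successive quotients are the partial quotients a_0, a_1, ... (each step inverts the fractional part left over by the previous one):
  5 = 0*24 + 5, so a_0 = 0.
  24 = 4*5 + 4, so a_1 = 4.
  5 = 1*4 + 1, so a_2 = 1.
  4 = 4*1 + 0, so a_3 = 4.
The remainder reaches 0 after 4 divisions, so the expansion has 4 partial quotients, read off in order.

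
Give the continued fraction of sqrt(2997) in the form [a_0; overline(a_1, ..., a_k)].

Write x_i = (sqrt(2997) + m_i)/d_i with (m_0, d_0) = (0, 1). a_0 = floor(sqrt(2997)) = 54, since 54^2 = 2916 <= 2997 < 3025 = 55^2.
Iterate m_{i+1} = d_i*a_i - m_i, d_{i+1} = (2997 - m_{i+1}^2)/d_i, a_{i+1} = floor((a_0 + m_{i+1})/d_{i+1}):
  m_1 = 1*54 - 0 = 54, d_1 = (2997 - 54^2)/1 = 81/1 = 81, a_1 = floor((54 + 54)/81) = 1.
  m_2 = 81*1 - 54 = 27, d_2 = (2997 - 27^2)/81 = 2268/81 = 28, a_2 = floor((54 + 27)/28) = 2.
  m_3 = 28*2 - 27 = 29, d_3 = (2997 - 29^2)/28 = 2156/28 = 77, a_3 = floor((54 + 29)/77) = 1.
  m_4 = 77*1 - 29 = 48, d_4 = (2997 - 48^2)/77 = 693/77 = 9, a_4 = floor((54 + 48)/9) = 11.
  m_5 = 9*11 - 48 = 51, d_5 = (2997 - 51^2)/9 = 396/9 = 44, a_5 = floor((54 + 51)/44) = 2.
  m_6 = 44*2 - 51 = 37, d_6 = (2997 - 37^2)/44 = 1628/44 = 37, a_6 = floor((54 + 37)/37) = 2.
  m_7 = 37*2 - 37 = 37, d_7 = (2997 - 37^2)/37 = 1628/37 = 44, a_7 = floor((54 + 37)/44) = 2.
  m_8 = 44*2 - 37 = 51, d_8 = (2997 - 51^2)/44 = 396/44 = 9, a_8 = floor((54 + 51)/9) = 11.
  m_9 = 9*11 - 51 = 48, d_9 = (2997 - 48^2)/9 = 693/9 = 77, a_9 = floor((54 + 48)/77) = 1.
  m_10 = 77*1 - 48 = 29, d_10 = (2997 - 29^2)/77 = 2156/77 = 28, a_10 = floor((54 + 29)/28) = 2.
  m_11 = 28*2 - 29 = 27, d_11 = (2997 - 27^2)/28 = 2268/28 = 81, a_11 = floor((54 + 27)/81) = 1.
  m_12 = 81*1 - 27 = 54, d_12 = (2997 - 54^2)/81 = 81/81 = 1, a_12 = floor((54 + 54)/1) = 108.
  m_13 = 1*108 - 54 = 54, d_13 = (2997 - 54^2)/1 = 81/1 = 81: (m_13, d_13) = (m_1, d_1) = (54, 81), so from here the quotients repeat a_1, ..., a_12; the period length is 12.
Hence the expansion of sqrt(2997) is a_0 = 54 followed by the repeating block 1, 2, 1, 11, 2, 2, 2, 11, 1, 2, 1, 108 (period 12).

[54; overline(1, 2, 1, 11, 2, 2, 2, 11, 1, 2, 1, 108)]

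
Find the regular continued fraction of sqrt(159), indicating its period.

Write x_i = (sqrt(159) + m_i)/d_i with (m_0, d_0) = (0, 1). a_0 = floor(sqrt(159)) = 12, since 12^2 = 144 <= 159 < 169 = 13^2.
Iterate m_{i+1} = d_i*a_i - m_i, d_{i+1} = (159 - m_{i+1}^2)/d_i, a_{i+1} = floor((a_0 + m_{i+1})/d_{i+1}):
  m_1 = 1*12 - 0 = 12, d_1 = (159 - 12^2)/1 = 15/1 = 15, a_1 = floor((12 + 12)/15) = 1.
  m_2 = 15*1 - 12 = 3, d_2 = (159 - 3^2)/15 = 150/15 = 10, a_2 = floor((12 + 3)/10) = 1.
  m_3 = 10*1 - 3 = 7, d_3 = (159 - 7^2)/10 = 110/10 = 11, a_3 = floor((12 + 7)/11) = 1.
  m_4 = 11*1 - 7 = 4, d_4 = (159 - 4^2)/11 = 143/11 = 13, a_4 = floor((12 + 4)/13) = 1.
  m_5 = 13*1 - 4 = 9, d_5 = (159 - 9^2)/13 = 78/13 = 6, a_5 = floor((12 + 9)/6) = 3.
  m_6 = 6*3 - 9 = 9, d_6 = (159 - 9^2)/6 = 78/6 = 13, a_6 = floor((12 + 9)/13) = 1.
  m_7 = 13*1 - 9 = 4, d_7 = (159 - 4^2)/13 = 143/13 = 11, a_7 = floor((12 + 4)/11) = 1.
  m_8 = 11*1 - 4 = 7, d_8 = (159 - 7^2)/11 = 110/11 = 10, a_8 = floor((12 + 7)/10) = 1.
  m_9 = 10*1 - 7 = 3, d_9 = (159 - 3^2)/10 = 150/10 = 15, a_9 = floor((12 + 3)/15) = 1.
  m_10 = 15*1 - 3 = 12, d_10 = (159 - 12^2)/15 = 15/15 = 1, a_10 = floor((12 + 12)/1) = 24.
  m_11 = 1*24 - 12 = 12, d_11 = (159 - 12^2)/1 = 15/1 = 15: (m_11, d_11) = (m_1, d_1) = (12, 15), so from here the quotients repeat a_1, ..., a_10; the period length is 10.
Hence the expansion of sqrt(159) is a_0 = 12 followed by the repeating block 1, 1, 1, 1, 3, 1, 1, 1, 1, 24 (period 10).

[12; (1, 1, 1, 1, 3, 1, 1, 1, 1, 24)]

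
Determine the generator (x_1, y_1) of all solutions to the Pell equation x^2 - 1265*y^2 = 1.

First expand sqrt(1265) as a continued fraction. With x_i = (sqrt(1265) + m_i)/d_i and (m_0, d_0) = (0, 1): a_0 = floor(sqrt(1265)) = 35, since 35^2 = 1225 <= 1265 < 1296 = 36^2.
Iterate m_{i+1} = d_i*a_i - m_i, d_{i+1} = (1265 - m_{i+1}^2)/d_i, a_{i+1} = floor((a_0 + m_{i+1})/d_{i+1}):
  m_1 = 1*35 - 0 = 35, d_1 = (1265 - 35^2)/1 = 40/1 = 40, a_1 = floor((35 + 35)/40) = 1.
  m_2 = 40*1 - 35 = 5, d_2 = (1265 - 5^2)/40 = 1240/40 = 31, a_2 = floor((35 + 5)/31) = 1.
  m_3 = 31*1 - 5 = 26, d_3 = (1265 - 26^2)/31 = 589/31 = 19, a_3 = floor((35 + 26)/19) = 3.
  m_4 = 19*3 - 26 = 31, d_4 = (1265 - 31^2)/19 = 304/19 = 16, a_4 = floor((35 + 31)/16) = 4.
  m_5 = 16*4 - 31 = 33, d_5 = (1265 - 33^2)/16 = 176/16 = 11, a_5 = floor((35 + 33)/11) = 6.
  m_6 = 11*6 - 33 = 33, d_6 = (1265 - 33^2)/11 = 176/11 = 16, a_6 = floor((35 + 33)/16) = 4.
  m_7 = 16*4 - 33 = 31, d_7 = (1265 - 31^2)/16 = 304/16 = 19, a_7 = floor((35 + 31)/19) = 3.
  m_8 = 19*3 - 31 = 26, d_8 = (1265 - 26^2)/19 = 589/19 = 31, a_8 = floor((35 + 26)/31) = 1.
  m_9 = 31*1 - 26 = 5, d_9 = (1265 - 5^2)/31 = 1240/31 = 40, a_9 = floor((35 + 5)/40) = 1.
  m_10 = 40*1 - 5 = 35, d_10 = (1265 - 35^2)/40 = 40/40 = 1, a_10 = floor((35 + 35)/1) = 70.
  m_11 = 1*70 - 35 = 35, d_11 = (1265 - 35^2)/1 = 40/1 = 40: (m_11, d_11) = (m_1, d_1) = (35, 40), so from here the quotients repeat a_1, ..., a_10; the period length is 10.
So sqrt(1265) = [35; (1, 1, 3, 4, 6, 4, 3, 1, 1, 70)] with period length k = 10.
k is even, so the fundamental solution of x^2 - 1265y^2 = 1 is (p_{k-1}, q_{k-1}) = (p_9, q_9); compute convergents through index 9.
Convergents (p_i = a_i*p_{i-1} + p_{i-2}, q_i = a_i*q_{i-1} + q_{i-2} with p_{-2}=0, p_{-1}=1, q_{-2}=1, q_{-1}=0):
  i=0: a_0=35, p_0 = 35*1 + 0 = 35, q_0 = 35*0 + 1 = 1.
  i=1: a_1=1, p_1 = 1*35 + 1 = 36, q_1 = 1*1 + 0 = 1.
  i=2: a_2=1, p_2 = 1*36 + 35 = 71, q_2 = 1*1 + 1 = 2.
  i=3: a_3=3, p_3 = 3*71 + 36 = 249, q_3 = 3*2 + 1 = 7.
  i=4: a_4=4, p_4 = 4*249 + 71 = 1067, q_4 = 4*7 + 2 = 30.
  i=5: a_5=6, p_5 = 6*1067 + 249 = 6651, q_5 = 6*30 + 7 = 187.
  i=6: a_6=4, p_6 = 4*6651 + 1067 = 27671, q_6 = 4*187 + 30 = 778.
  i=7: a_7=3, p_7 = 3*27671 + 6651 = 89664, q_7 = 3*778 + 187 = 2521.
  i=8: a_8=1, p_8 = 1*89664 + 27671 = 117335, q_8 = 1*2521 + 778 = 3299.
  i=9: a_9=1, p_9 = 1*117335 + 89664 = 206999, q_9 = 1*3299 + 2521 = 5820.
Check: 206999^2 - 1265*5820^2 = 42848586001 - 42848586000 = 1, so (x, y) = (206999, 5820) solves the equation, and by the theorem it is the least positive solution.

(x, y) = (206999, 5820)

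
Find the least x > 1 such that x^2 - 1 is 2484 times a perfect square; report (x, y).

(x, y) = (7775, 156)

First expand sqrt(2484) as a continued fraction. With x_i = (sqrt(2484) + m_i)/d_i and (m_0, d_0) = (0, 1): a_0 = floor(sqrt(2484)) = 49, since 49^2 = 2401 <= 2484 < 2500 = 50^2.
Iterate m_{i+1} = d_i*a_i - m_i, d_{i+1} = (2484 - m_{i+1}^2)/d_i, a_{i+1} = floor((a_0 + m_{i+1})/d_{i+1}):
  m_1 = 1*49 - 0 = 49, d_1 = (2484 - 49^2)/1 = 83/1 = 83, a_1 = floor((49 + 49)/83) = 1.
  m_2 = 83*1 - 49 = 34, d_2 = (2484 - 34^2)/83 = 1328/83 = 16, a_2 = floor((49 + 34)/16) = 5.
  m_3 = 16*5 - 34 = 46, d_3 = (2484 - 46^2)/16 = 368/16 = 23, a_3 = floor((49 + 46)/23) = 4.
  m_4 = 23*4 - 46 = 46, d_4 = (2484 - 46^2)/23 = 368/23 = 16, a_4 = floor((49 + 46)/16) = 5.
  m_5 = 16*5 - 46 = 34, d_5 = (2484 - 34^2)/16 = 1328/16 = 83, a_5 = floor((49 + 34)/83) = 1.
  m_6 = 83*1 - 34 = 49, d_6 = (2484 - 49^2)/83 = 83/83 = 1, a_6 = floor((49 + 49)/1) = 98.
  m_7 = 1*98 - 49 = 49, d_7 = (2484 - 49^2)/1 = 83/1 = 83: (m_7, d_7) = (m_1, d_1) = (49, 83), so from here the quotients repeat a_1, ..., a_6; the period length is 6.
So sqrt(2484) = [49; (1, 5, 4, 5, 1, 98)] with period length k = 6.
k is even, so the fundamental solution of x^2 - 2484y^2 = 1 is (p_{k-1}, q_{k-1}) = (p_5, q_5); compute convergents through index 5.
Convergents (p_i = a_i*p_{i-1} + p_{i-2}, q_i = a_i*q_{i-1} + q_{i-2} with p_{-2}=0, p_{-1}=1, q_{-2}=1, q_{-1}=0):
  i=0: a_0=49, p_0 = 49*1 + 0 = 49, q_0 = 49*0 + 1 = 1.
  i=1: a_1=1, p_1 = 1*49 + 1 = 50, q_1 = 1*1 + 0 = 1.
  i=2: a_2=5, p_2 = 5*50 + 49 = 299, q_2 = 5*1 + 1 = 6.
  i=3: a_3=4, p_3 = 4*299 + 50 = 1246, q_3 = 4*6 + 1 = 25.
  i=4: a_4=5, p_4 = 5*1246 + 299 = 6529, q_4 = 5*25 + 6 = 131.
  i=5: a_5=1, p_5 = 1*6529 + 1246 = 7775, q_5 = 1*131 + 25 = 156.
Check: 7775^2 - 2484*156^2 = 60450625 - 60450624 = 1, so (x, y) = (7775, 156) solves the equation, and by the theorem it is the least positive solution.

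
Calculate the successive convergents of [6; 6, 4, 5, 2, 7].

Using the convergent recurrence p_i = a_i*p_{i-1} + p_{i-2}, q_i = a_i*q_{i-1} + q_{i-2} with p_{-2}=0, p_{-1}=1, q_{-2}=1, q_{-1}=0:
  i=0: a_0=6, p_0 = 6*1 + 0 = 6, q_0 = 6*0 + 1 = 1.
  i=1: a_1=6, p_1 = 6*6 + 1 = 37, q_1 = 6*1 + 0 = 6.
  i=2: a_2=4, p_2 = 4*37 + 6 = 154, q_2 = 4*6 + 1 = 25.
  i=3: a_3=5, p_3 = 5*154 + 37 = 807, q_3 = 5*25 + 6 = 131.
  i=4: a_4=2, p_4 = 2*807 + 154 = 1768, q_4 = 2*131 + 25 = 287.
  i=5: a_5=7, p_5 = 7*1768 + 807 = 13183, q_5 = 7*287 + 131 = 2140.

6/1, 37/6, 154/25, 807/131, 1768/287, 13183/2140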